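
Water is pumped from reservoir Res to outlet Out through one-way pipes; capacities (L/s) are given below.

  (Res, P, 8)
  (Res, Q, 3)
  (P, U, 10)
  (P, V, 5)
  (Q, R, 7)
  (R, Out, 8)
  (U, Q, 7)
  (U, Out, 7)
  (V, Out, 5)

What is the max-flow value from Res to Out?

11

Augment Res→P→U→Out: bottleneck 7, flow now 7.
Augment Res→P→V→Out: bottleneck 1, flow now 8.
Augment Res→Q→R→Out: bottleneck 3, flow now 11.
No augmenting path remains; maximum flow = 11.
In the residual graph, reachable from Res: {Res}.
Min-cut edges: Res→P (8), Res→Q (3); capacity 8 + 3 = 11.
This cut is saturated, so no flow can exceed 11.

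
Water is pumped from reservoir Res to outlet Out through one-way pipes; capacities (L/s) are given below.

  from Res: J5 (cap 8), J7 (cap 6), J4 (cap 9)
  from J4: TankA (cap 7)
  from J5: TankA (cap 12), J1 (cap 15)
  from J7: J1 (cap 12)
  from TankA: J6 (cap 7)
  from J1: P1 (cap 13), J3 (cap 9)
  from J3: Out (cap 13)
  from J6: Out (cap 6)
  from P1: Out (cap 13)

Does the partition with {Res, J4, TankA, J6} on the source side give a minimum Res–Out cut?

Yes — it is a minimum cut (capacity 20).

Given cut capacity: 8 + 6 + 6 = 20.
Augment Res→J4→TankA→J6→Out: bottleneck 6, flow now 6.
Augment Res→J5→J1→J3→Out: bottleneck 8, flow now 14.
Augment Res→J7→J1→J3→Out: bottleneck 1, flow now 15.
Augment Res→J7→J1→P1→Out: bottleneck 5, flow now 20.
No augmenting path remains; maximum flow = 20.
Cut capacity 20 equals the max flow, so it is a minimum cut.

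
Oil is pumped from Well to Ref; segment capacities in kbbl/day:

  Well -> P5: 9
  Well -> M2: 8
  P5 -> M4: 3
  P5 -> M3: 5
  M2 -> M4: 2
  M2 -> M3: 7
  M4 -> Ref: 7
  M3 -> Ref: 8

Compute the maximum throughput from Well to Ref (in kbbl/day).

Augment Well→P5→M4→Ref: bottleneck 3, flow now 3.
Augment Well→P5→M3→Ref: bottleneck 5, flow now 8.
Augment Well→M2→M4→Ref: bottleneck 2, flow now 10.
Augment Well→M2→M3→Ref: bottleneck 3, flow now 13.
No augmenting path remains; maximum flow = 13.
In the residual graph, reachable from Well: {Well, P5, M2, M3}.
Min-cut edges: P5→M4 (3), M2→M4 (2), M3→Ref (8); capacity 3 + 2 + 8 = 13.
This cut is saturated, so no flow can exceed 13.

13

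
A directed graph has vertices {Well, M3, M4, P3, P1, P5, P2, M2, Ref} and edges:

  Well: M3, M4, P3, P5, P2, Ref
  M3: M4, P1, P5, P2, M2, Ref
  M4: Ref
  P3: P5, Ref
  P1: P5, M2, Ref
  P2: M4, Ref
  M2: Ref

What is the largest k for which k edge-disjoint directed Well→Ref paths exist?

5

Assign every edge capacity 1; by Menger, the answer equals the max flow.
Path Well→Ref (+1); total 1.
Path Well→M3→Ref (+1); total 2.
Path Well→M4→Ref (+1); total 3.
Path Well→P3→Ref (+1); total 4.
Path Well→P2→Ref (+1); total 5.
No residual Well→Ref path; max flow = 5.
Certifying cut of size 5: {Well→M3, Well→M4, Well→P2, Well→P3, Well→Ref}.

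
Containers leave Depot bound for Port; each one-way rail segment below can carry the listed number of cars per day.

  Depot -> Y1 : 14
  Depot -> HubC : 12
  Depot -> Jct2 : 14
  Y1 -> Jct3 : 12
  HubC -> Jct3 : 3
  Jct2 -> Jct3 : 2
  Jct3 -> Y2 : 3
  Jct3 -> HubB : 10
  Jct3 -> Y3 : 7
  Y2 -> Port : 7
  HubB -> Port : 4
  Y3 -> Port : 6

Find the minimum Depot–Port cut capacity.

Augment Depot→Y1→Jct3→Y2→Port: bottleneck 3, flow now 3.
Augment Depot→Y1→Jct3→HubB→Port: bottleneck 4, flow now 7.
Augment Depot→Y1→Jct3→Y3→Port: bottleneck 5, flow now 12.
Augment Depot→HubC→Jct3→Y3→Port: bottleneck 1, flow now 13.
No augmenting path remains; maximum flow = 13.
By max-flow min-cut, the minimum cut capacity equals the max flow.
In the residual graph, reachable from Depot: {Depot, Y1, HubC, Jct2, Jct3, HubB, Y3}.
Min-cut edges: Jct3→Y2 (3), HubB→Port (4), Y3→Port (6); capacity 3 + 4 + 6 = 13.

13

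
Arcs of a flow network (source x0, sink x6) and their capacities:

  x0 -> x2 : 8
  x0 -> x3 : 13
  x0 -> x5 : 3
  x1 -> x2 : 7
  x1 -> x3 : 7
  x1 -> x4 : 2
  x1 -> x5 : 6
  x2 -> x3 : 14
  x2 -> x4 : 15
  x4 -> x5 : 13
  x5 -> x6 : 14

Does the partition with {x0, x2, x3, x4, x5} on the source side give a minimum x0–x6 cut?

Given cut capacity: 14 = 14.
Augment x0→x5→x6: bottleneck 3, flow now 3.
Augment x0→x2→x4→x5→x6: bottleneck 8, flow now 11.
No augmenting path remains; maximum flow = 11.
In the residual graph, reachable from x0: {x0, x3}.
Min-cut edges: x0→x2 (8), x0→x5 (3); capacity 8 + 3 = 11.
Cut capacity 14 exceeds the max flow 11, so it is not minimum.

No — its capacity is 14, but the minimum cut has capacity 11.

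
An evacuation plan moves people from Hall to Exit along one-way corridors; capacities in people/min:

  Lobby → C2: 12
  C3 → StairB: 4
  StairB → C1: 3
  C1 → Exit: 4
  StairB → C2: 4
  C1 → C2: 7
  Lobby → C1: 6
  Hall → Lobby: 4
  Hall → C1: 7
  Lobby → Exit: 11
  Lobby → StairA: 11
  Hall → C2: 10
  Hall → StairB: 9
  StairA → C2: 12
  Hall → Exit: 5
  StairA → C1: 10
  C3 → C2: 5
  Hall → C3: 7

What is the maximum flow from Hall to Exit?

13

Augment Hall→Exit: bottleneck 5, flow now 5.
Augment Hall→Lobby→Exit: bottleneck 4, flow now 9.
Augment Hall→C1→Exit: bottleneck 4, flow now 13.
No augmenting path remains; maximum flow = 13.
In the residual graph, reachable from Hall: {Hall, C3, StairB, C1, C2}.
Min-cut edges: Hall→Lobby (4), Hall→Exit (5), C1→Exit (4); capacity 4 + 5 + 4 = 13.
This cut is saturated, so no flow can exceed 13.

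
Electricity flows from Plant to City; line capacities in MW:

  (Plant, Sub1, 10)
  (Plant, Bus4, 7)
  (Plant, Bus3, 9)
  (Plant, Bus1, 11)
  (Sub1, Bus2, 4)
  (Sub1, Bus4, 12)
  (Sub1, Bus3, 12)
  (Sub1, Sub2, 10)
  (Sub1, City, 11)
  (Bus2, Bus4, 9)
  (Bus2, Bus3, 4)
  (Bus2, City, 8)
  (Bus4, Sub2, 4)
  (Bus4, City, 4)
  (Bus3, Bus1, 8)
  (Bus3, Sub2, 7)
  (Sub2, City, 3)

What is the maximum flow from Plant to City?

17

Augment Plant→Sub1→City: bottleneck 10, flow now 10.
Augment Plant→Bus4→City: bottleneck 4, flow now 14.
Augment Plant→Bus4→Sub2→City: bottleneck 3, flow now 17.
No augmenting path remains; maximum flow = 17.
In the residual graph, reachable from Plant: {Plant, Bus4, Bus3, Bus1, Sub2}.
Min-cut edges: Plant→Sub1 (10), Bus4→City (4), Sub2→City (3); capacity 10 + 4 + 3 = 17.
This cut is saturated, so no flow can exceed 17.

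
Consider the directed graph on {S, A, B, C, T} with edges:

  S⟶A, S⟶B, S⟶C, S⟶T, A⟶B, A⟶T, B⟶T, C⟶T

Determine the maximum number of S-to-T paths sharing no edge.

4

Assign every edge capacity 1; by Menger, the answer equals the max flow.
Path S→T (+1); total 1.
Path S→A→T (+1); total 2.
Path S→B→T (+1); total 3.
Path S→C→T (+1); total 4.
No residual S→T path; max flow = 4.
Certifying cut of size 4: {S→A, S→B, S→C, S→T}.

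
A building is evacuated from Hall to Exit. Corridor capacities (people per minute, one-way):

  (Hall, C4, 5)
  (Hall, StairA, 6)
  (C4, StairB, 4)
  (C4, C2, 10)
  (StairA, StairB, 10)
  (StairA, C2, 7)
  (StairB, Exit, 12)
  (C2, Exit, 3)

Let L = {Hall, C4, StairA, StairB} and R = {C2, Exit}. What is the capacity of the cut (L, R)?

29

Edges leaving {Hall, C4, StairA, StairB}: C4→C2 (10), StairA→C2 (7), StairB→Exit (12).
Cut capacity = 10 + 7 + 12 = 29.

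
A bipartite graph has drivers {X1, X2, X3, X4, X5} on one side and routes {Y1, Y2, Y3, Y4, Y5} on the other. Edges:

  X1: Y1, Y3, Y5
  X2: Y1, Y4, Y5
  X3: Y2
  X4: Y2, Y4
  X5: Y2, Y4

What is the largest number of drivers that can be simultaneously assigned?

4

Unit-capacity flow: source→left, listed edges, right→sink; max matching = max flow.
Augmenting path X1→Y1 (+1); matched 1.
Augmenting path X2→Y4 (+1); matched 2.
Augmenting path X3→Y2 (+1); matched 3.
Augmenting path X4→Y4→X2→Y5 (+1); matched 4.
No augmenting path remains; maximum matching = 4.
König certificate: {X1, X2, Y2, Y4} is a vertex cover of size 4 (every listed pair touches it), so no matching can be larger.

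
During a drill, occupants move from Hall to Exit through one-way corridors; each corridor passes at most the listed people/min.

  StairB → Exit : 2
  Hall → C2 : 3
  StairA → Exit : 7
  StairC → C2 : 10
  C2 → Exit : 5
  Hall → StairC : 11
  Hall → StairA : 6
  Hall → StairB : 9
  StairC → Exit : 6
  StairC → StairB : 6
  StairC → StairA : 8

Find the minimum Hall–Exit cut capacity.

20

Augment Hall→StairC→Exit: bottleneck 6, flow now 6.
Augment Hall→C2→Exit: bottleneck 3, flow now 9.
Augment Hall→StairB→Exit: bottleneck 2, flow now 11.
Augment Hall→StairA→Exit: bottleneck 6, flow now 17.
Augment Hall→StairC→C2→Exit: bottleneck 2, flow now 19.
Augment Hall→StairC→StairA→Exit: bottleneck 1, flow now 20.
No augmenting path remains; maximum flow = 20.
By max-flow min-cut, the minimum cut capacity equals the max flow.
In the residual graph, reachable from Hall: {Hall, StairC, C2, StairB, StairA}.
Min-cut edges: StairC→Exit (6), C2→Exit (5), StairB→Exit (2), StairA→Exit (7); capacity 6 + 5 + 2 + 7 = 20.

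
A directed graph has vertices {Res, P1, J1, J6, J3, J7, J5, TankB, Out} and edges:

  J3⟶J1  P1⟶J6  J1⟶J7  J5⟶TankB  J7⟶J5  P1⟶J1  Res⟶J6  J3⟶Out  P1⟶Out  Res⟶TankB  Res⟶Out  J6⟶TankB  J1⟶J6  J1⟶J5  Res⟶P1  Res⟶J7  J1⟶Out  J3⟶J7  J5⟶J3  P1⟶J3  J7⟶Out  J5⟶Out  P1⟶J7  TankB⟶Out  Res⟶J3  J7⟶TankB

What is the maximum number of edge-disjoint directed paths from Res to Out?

Assign every edge capacity 1; by Menger, the answer equals the max flow.
Path Res→Out (+1); total 1.
Path Res→P1→Out (+1); total 2.
Path Res→J3→Out (+1); total 3.
Path Res→J7→Out (+1); total 4.
Path Res→TankB→Out (+1); total 5.
No residual Res→Out path; max flow = 5.
Certifying cut of size 5: {Res→J3, Res→J7, Res→Out, Res→P1, TankB→Out}.

5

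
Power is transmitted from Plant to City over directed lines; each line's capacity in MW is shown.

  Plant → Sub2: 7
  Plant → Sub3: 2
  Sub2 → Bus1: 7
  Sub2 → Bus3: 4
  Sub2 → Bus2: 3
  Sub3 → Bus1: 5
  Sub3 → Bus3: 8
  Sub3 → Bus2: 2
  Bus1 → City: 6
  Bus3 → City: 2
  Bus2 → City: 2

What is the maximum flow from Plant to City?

9

Augment Plant→Sub2→Bus1→City: bottleneck 6, flow now 6.
Augment Plant→Sub2→Bus3→City: bottleneck 1, flow now 7.
Augment Plant→Sub3→Bus3→City: bottleneck 1, flow now 8.
Augment Plant→Sub3→Bus2→City: bottleneck 1, flow now 9.
No augmenting path remains; maximum flow = 9.
In the residual graph, reachable from Plant: {Plant}.
Min-cut edges: Plant→Sub2 (7), Plant→Sub3 (2); capacity 7 + 2 = 9.
This cut is saturated, so no flow can exceed 9.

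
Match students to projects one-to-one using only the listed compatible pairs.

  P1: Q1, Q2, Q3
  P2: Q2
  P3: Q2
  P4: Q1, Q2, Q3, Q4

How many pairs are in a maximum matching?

Unit-capacity flow: source→left, listed edges, right→sink; max matching = max flow.
Augmenting path P1→Q1 (+1); matched 1.
Augmenting path P2→Q2 (+1); matched 2.
Augmenting path P4→Q3 (+1); matched 3.
No augmenting path remains; maximum matching = 3.
König certificate: {P1, P4, Q2} is a vertex cover of size 3 (every listed pair touches it), so no matching can be larger.

3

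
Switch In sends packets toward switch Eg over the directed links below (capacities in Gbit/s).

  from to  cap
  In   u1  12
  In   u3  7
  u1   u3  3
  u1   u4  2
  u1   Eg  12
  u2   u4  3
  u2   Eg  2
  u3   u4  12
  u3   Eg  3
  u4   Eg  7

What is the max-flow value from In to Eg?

Augment In→u1→Eg: bottleneck 12, flow now 12.
Augment In→u3→Eg: bottleneck 3, flow now 15.
Augment In→u3→u4→Eg: bottleneck 4, flow now 19.
No augmenting path remains; maximum flow = 19.
In the residual graph, reachable from In: {In}.
Min-cut edges: In→u1 (12), In→u3 (7); capacity 12 + 7 = 19.
This cut is saturated, so no flow can exceed 19.

19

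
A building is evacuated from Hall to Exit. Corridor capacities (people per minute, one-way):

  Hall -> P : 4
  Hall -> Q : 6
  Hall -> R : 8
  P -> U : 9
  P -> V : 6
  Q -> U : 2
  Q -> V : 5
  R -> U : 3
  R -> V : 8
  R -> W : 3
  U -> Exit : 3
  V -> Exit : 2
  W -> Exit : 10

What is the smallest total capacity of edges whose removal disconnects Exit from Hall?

Augment Hall→P→U→Exit: bottleneck 3, flow now 3.
Augment Hall→P→V→Exit: bottleneck 1, flow now 4.
Augment Hall→Q→V→Exit: bottleneck 1, flow now 5.
Augment Hall→R→W→Exit: bottleneck 3, flow now 8.
No augmenting path remains; maximum flow = 8.
By max-flow min-cut, the minimum cut capacity equals the max flow.
In the residual graph, reachable from Hall: {Hall, P, Q, R, U, V}.
Min-cut edges: R→W (3), U→Exit (3), V→Exit (2); capacity 3 + 3 + 2 = 8.

8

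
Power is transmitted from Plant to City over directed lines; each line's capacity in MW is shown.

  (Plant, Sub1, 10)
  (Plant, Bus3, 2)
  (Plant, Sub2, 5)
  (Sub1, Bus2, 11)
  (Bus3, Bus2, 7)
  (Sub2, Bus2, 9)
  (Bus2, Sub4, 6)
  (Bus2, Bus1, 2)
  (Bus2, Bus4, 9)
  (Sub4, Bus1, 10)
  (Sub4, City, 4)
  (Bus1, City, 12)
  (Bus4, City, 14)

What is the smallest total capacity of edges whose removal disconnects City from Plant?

17

Augment Plant→Sub1→Bus2→Sub4→City: bottleneck 4, flow now 4.
Augment Plant→Sub1→Bus2→Bus1→City: bottleneck 2, flow now 6.
Augment Plant→Sub1→Bus2→Bus4→City: bottleneck 4, flow now 10.
Augment Plant→Bus3→Bus2→Bus4→City: bottleneck 2, flow now 12.
Augment Plant→Sub2→Bus2→Bus4→City: bottleneck 3, flow now 15.
Augment Plant→Sub2→Bus2→Sub4→Bus1→City: bottleneck 2, flow now 17.
No augmenting path remains; maximum flow = 17.
By max-flow min-cut, the minimum cut capacity equals the max flow.
In the residual graph, reachable from Plant: {Plant}.
Min-cut edges: Plant→Sub1 (10), Plant→Bus3 (2), Plant→Sub2 (5); capacity 10 + 2 + 5 = 17.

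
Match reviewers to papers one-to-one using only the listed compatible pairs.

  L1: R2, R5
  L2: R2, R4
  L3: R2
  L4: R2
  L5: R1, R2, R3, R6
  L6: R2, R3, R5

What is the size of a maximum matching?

Unit-capacity flow: source→left, listed edges, right→sink; max matching = max flow.
Augmenting path L1→R2 (+1); matched 1.
Augmenting path L2→R4 (+1); matched 2.
Augmenting path L5→R1 (+1); matched 3.
Augmenting path L6→R3 (+1); matched 4.
Augmenting path L3→R2→L1→R5 (+1); matched 5.
No augmenting path remains; maximum matching = 5.
König certificate: {L1, L2, L5, L6, R2} is a vertex cover of size 5 (every listed pair touches it), so no matching can be larger.

5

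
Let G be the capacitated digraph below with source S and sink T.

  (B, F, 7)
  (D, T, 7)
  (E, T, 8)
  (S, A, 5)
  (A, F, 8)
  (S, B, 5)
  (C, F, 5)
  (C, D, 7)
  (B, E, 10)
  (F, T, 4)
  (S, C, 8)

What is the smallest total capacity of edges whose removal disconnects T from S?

16

Augment S→A→F→T: bottleneck 4, flow now 4.
Augment S→B→E→T: bottleneck 5, flow now 9.
Augment S→C→D→T: bottleneck 7, flow now 16.
No augmenting path remains; maximum flow = 16.
By max-flow min-cut, the minimum cut capacity equals the max flow.
In the residual graph, reachable from S: {S, A, C, F}.
Min-cut edges: S→B (5), C→D (7), F→T (4); capacity 5 + 7 + 4 = 16.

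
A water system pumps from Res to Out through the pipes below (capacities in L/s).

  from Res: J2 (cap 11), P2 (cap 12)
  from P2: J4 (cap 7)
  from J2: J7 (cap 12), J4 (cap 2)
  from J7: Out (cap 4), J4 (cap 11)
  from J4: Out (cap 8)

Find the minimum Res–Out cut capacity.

Augment Res→P2→J4→Out: bottleneck 7, flow now 7.
Augment Res→J2→J7→Out: bottleneck 4, flow now 11.
Augment Res→J2→J4→Out: bottleneck 1, flow now 12.
No augmenting path remains; maximum flow = 12.
By max-flow min-cut, the minimum cut capacity equals the max flow.
In the residual graph, reachable from Res: {Res, P2, J2, J7, J4}.
Min-cut edges: J7→Out (4), J4→Out (8); capacity 4 + 8 = 12.

12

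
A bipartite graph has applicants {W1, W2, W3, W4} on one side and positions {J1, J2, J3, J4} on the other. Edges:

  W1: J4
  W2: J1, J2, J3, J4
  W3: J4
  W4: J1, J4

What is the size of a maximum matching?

3

Unit-capacity flow: source→left, listed edges, right→sink; max matching = max flow.
Augmenting path W1→J4 (+1); matched 1.
Augmenting path W2→J1 (+1); matched 2.
Augmenting path W4→J1→W2→J2 (+1); matched 3.
No augmenting path remains; maximum matching = 3.
König certificate: {W2, W4, J4} is a vertex cover of size 3 (every listed pair touches it), so no matching can be larger.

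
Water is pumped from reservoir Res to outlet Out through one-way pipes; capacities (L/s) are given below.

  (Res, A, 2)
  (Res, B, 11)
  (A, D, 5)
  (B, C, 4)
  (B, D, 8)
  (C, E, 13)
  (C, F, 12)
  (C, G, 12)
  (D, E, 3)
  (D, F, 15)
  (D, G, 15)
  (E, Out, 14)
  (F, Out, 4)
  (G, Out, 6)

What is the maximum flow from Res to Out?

13

Augment Res→A→D→E→Out: bottleneck 2, flow now 2.
Augment Res→B→C→E→Out: bottleneck 4, flow now 6.
Augment Res→B→D→E→Out: bottleneck 1, flow now 7.
Augment Res→B→D→F→Out: bottleneck 4, flow now 11.
Augment Res→B→D→G→Out: bottleneck 2, flow now 13.
No augmenting path remains; maximum flow = 13.
In the residual graph, reachable from Res: {Res}.
Min-cut edges: Res→A (2), Res→B (11); capacity 2 + 11 = 13.
This cut is saturated, so no flow can exceed 13.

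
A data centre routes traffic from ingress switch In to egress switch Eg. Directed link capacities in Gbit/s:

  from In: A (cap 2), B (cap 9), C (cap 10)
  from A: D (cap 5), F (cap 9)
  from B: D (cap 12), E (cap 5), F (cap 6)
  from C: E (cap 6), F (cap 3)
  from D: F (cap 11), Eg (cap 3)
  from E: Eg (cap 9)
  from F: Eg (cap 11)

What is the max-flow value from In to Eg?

Augment In→A→D→Eg: bottleneck 2, flow now 2.
Augment In→B→D→Eg: bottleneck 1, flow now 3.
Augment In→B→E→Eg: bottleneck 5, flow now 8.
Augment In→B→F→Eg: bottleneck 3, flow now 11.
Augment In→C→E→Eg: bottleneck 4, flow now 15.
Augment In→C→F→Eg: bottleneck 3, flow now 18.
Augment In→C→E→B→F→Eg: bottleneck 2, flow now 20. (uses reverse residual edge)
No augmenting path remains; maximum flow = 20.
In the residual graph, reachable from In: {In, C}.
Min-cut edges: In→A (2), In→B (9), C→E (6), C→F (3); capacity 2 + 9 + 6 + 3 = 20.
This cut is saturated, so no flow can exceed 20.

20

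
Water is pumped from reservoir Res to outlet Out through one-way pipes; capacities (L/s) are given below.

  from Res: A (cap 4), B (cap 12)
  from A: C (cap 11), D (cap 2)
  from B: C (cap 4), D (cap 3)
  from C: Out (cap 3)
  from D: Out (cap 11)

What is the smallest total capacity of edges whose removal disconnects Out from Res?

8

Augment Res→A→C→Out: bottleneck 3, flow now 3.
Augment Res→A→D→Out: bottleneck 1, flow now 4.
Augment Res→B→D→Out: bottleneck 3, flow now 7.
Augment Res→B→C→A→D→Out: bottleneck 1, flow now 8. (uses reverse residual edge)
No augmenting path remains; maximum flow = 8.
By max-flow min-cut, the minimum cut capacity equals the max flow.
In the residual graph, reachable from Res: {Res, A, B, C}.
Min-cut edges: A→D (2), B→D (3), C→Out (3); capacity 2 + 3 + 3 = 8.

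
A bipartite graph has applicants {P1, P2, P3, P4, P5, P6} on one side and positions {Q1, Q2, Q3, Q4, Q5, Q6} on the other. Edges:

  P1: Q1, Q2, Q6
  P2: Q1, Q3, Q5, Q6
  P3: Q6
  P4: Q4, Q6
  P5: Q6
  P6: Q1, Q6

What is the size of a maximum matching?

Unit-capacity flow: source→left, listed edges, right→sink; max matching = max flow.
Augmenting path P1→Q1 (+1); matched 1.
Augmenting path P2→Q3 (+1); matched 2.
Augmenting path P3→Q6 (+1); matched 3.
Augmenting path P4→Q4 (+1); matched 4.
Augmenting path P6→Q1→P1→Q2 (+1); matched 5.
No augmenting path remains; maximum matching = 5.
König certificate: {P1, P2, P4, P6, Q6} is a vertex cover of size 5 (every listed pair touches it), so no matching can be larger.

5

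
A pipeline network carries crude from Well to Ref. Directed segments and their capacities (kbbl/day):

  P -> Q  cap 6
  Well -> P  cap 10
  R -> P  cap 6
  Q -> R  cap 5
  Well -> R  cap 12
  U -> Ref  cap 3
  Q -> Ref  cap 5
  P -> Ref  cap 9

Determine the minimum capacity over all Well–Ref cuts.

Augment Well→P→Ref: bottleneck 9, flow now 9.
Augment Well→P→Q→Ref: bottleneck 1, flow now 10.
Augment Well→R→P→Q→Ref: bottleneck 4, flow now 14.
No augmenting path remains; maximum flow = 14.
By max-flow min-cut, the minimum cut capacity equals the max flow.
In the residual graph, reachable from Well: {Well, P, Q, R}.
Min-cut edges: P→Ref (9), Q→Ref (5); capacity 9 + 5 = 14.

14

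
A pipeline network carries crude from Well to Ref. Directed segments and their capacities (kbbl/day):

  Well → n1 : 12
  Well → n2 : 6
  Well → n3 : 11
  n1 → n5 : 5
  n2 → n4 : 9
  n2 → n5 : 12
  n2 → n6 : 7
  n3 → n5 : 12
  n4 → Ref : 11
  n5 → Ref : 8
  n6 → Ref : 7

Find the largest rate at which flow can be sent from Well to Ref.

14

Augment Well→n1→n5→Ref: bottleneck 5, flow now 5.
Augment Well→n2→n4→Ref: bottleneck 6, flow now 11.
Augment Well→n3→n5→Ref: bottleneck 3, flow now 14.
No augmenting path remains; maximum flow = 14.
In the residual graph, reachable from Well: {Well, n1, n3, n5}.
Min-cut edges: Well→n2 (6), n5→Ref (8); capacity 6 + 8 = 14.
This cut is saturated, so no flow can exceed 14.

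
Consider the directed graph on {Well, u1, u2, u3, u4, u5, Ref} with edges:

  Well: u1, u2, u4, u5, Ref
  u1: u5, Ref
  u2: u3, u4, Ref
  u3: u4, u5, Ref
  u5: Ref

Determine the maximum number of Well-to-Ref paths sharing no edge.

4

Assign every edge capacity 1; by Menger, the answer equals the max flow.
Path Well→Ref (+1); total 1.
Path Well→u1→Ref (+1); total 2.
Path Well→u2→Ref (+1); total 3.
Path Well→u5→Ref (+1); total 4.
No residual Well→Ref path; max flow = 4.
Certifying cut of size 4: {Well→Ref, Well→u1, Well→u2, Well→u5}.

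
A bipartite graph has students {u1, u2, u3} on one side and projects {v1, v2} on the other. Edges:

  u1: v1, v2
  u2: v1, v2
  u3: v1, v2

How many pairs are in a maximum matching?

Unit-capacity flow: source→left, listed edges, right→sink; max matching = max flow.
Augmenting path u1→v1 (+1); matched 1.
Augmenting path u2→v2 (+1); matched 2.
No augmenting path remains; maximum matching = 2.
König certificate: {v1, v2} is a vertex cover of size 2 (every listed pair touches it), so no matching can be larger.

2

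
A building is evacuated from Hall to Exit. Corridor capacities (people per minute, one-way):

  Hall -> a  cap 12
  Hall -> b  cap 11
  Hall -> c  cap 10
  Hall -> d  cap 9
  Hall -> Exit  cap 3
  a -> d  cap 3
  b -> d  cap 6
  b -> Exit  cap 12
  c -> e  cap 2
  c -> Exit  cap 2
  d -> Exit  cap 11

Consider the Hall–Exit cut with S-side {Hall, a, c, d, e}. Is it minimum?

Given cut capacity: 11 + 3 + 2 + 11 = 27.
Augment Hall→Exit: bottleneck 3, flow now 3.
Augment Hall→b→Exit: bottleneck 11, flow now 14.
Augment Hall→c→Exit: bottleneck 2, flow now 16.
Augment Hall→d→Exit: bottleneck 9, flow now 25.
Augment Hall→a→d→Exit: bottleneck 2, flow now 27.
No augmenting path remains; maximum flow = 27.
Cut capacity 27 equals the max flow, so it is a minimum cut.

Yes — it is a minimum cut (capacity 27).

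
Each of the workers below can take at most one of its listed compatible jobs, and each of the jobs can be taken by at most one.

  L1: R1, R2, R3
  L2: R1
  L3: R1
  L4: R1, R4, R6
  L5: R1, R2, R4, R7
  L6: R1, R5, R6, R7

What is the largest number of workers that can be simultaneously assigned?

Unit-capacity flow: source→left, listed edges, right→sink; max matching = max flow.
Augmenting path L1→R1 (+1); matched 1.
Augmenting path L4→R4 (+1); matched 2.
Augmenting path L5→R2 (+1); matched 3.
Augmenting path L6→R5 (+1); matched 4.
Augmenting path L2→R1→L1→R3 (+1); matched 5.
No augmenting path remains; maximum matching = 5.
König certificate: {L1, L4, L5, L6, R1} is a vertex cover of size 5 (every listed pair touches it), so no matching can be larger.

5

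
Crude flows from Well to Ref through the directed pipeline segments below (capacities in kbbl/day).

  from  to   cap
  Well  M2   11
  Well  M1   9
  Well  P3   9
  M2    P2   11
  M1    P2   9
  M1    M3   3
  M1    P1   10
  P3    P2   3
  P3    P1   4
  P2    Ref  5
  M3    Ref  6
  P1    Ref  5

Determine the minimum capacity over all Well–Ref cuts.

Augment Well→M2→P2→Ref: bottleneck 5, flow now 5.
Augment Well→M1→M3→Ref: bottleneck 3, flow now 8.
Augment Well→M1→P1→Ref: bottleneck 5, flow now 13.
No augmenting path remains; maximum flow = 13.
By max-flow min-cut, the minimum cut capacity equals the max flow.
In the residual graph, reachable from Well: {Well, M2, M1, P3, P2, P1}.
Min-cut edges: M1→M3 (3), P2→Ref (5), P1→Ref (5); capacity 3 + 5 + 5 = 13.

13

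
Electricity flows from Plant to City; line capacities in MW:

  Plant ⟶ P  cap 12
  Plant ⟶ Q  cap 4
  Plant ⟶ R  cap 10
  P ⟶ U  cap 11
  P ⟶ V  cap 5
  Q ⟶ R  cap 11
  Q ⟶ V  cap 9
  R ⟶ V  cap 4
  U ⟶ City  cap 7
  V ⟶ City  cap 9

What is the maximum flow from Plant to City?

Augment Plant→P→U→City: bottleneck 7, flow now 7.
Augment Plant→P→V→City: bottleneck 5, flow now 12.
Augment Plant→Q→V→City: bottleneck 4, flow now 16.
No augmenting path remains; maximum flow = 16.
In the residual graph, reachable from Plant: {Plant, P, Q, R, U, V}.
Min-cut edges: U→City (7), V→City (9); capacity 7 + 9 = 16.
This cut is saturated, so no flow can exceed 16.

16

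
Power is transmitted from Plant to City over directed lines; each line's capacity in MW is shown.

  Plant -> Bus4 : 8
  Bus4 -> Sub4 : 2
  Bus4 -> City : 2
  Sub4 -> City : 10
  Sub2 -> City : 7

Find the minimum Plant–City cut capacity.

Augment Plant→Bus4→City: bottleneck 2, flow now 2.
Augment Plant→Bus4→Sub4→City: bottleneck 2, flow now 4.
No augmenting path remains; maximum flow = 4.
By max-flow min-cut, the minimum cut capacity equals the max flow.
In the residual graph, reachable from Plant: {Plant, Bus4}.
Min-cut edges: Bus4→Sub4 (2), Bus4→City (2); capacity 2 + 2 = 4.

4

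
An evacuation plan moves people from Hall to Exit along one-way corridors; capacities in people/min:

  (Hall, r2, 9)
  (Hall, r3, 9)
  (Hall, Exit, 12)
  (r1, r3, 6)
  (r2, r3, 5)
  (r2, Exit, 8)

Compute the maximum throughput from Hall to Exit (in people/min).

20

Augment Hall→Exit: bottleneck 12, flow now 12.
Augment Hall→r2→Exit: bottleneck 8, flow now 20.
No augmenting path remains; maximum flow = 20.
In the residual graph, reachable from Hall: {Hall, r2, r3}.
Min-cut edges: Hall→Exit (12), r2→Exit (8); capacity 12 + 8 = 20.
This cut is saturated, so no flow can exceed 20.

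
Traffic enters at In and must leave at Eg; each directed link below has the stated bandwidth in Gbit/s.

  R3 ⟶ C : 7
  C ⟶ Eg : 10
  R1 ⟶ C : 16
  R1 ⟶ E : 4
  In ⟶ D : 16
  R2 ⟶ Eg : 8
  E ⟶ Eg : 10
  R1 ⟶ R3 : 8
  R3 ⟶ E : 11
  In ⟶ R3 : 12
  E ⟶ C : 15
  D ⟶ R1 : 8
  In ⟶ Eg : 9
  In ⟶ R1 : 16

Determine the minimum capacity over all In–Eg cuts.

29

Augment In→Eg: bottleneck 9, flow now 9.
Augment In→R1→E→Eg: bottleneck 4, flow now 13.
Augment In→R1→C→Eg: bottleneck 10, flow now 23.
Augment In→R3→E→Eg: bottleneck 6, flow now 29.
No augmenting path remains; maximum flow = 29.
By max-flow min-cut, the minimum cut capacity equals the max flow.
In the residual graph, reachable from In: {In, D, R1, R3, E, C}.
Min-cut edges: In→Eg (9), E→Eg (10), C→Eg (10); capacity 9 + 10 + 10 = 29.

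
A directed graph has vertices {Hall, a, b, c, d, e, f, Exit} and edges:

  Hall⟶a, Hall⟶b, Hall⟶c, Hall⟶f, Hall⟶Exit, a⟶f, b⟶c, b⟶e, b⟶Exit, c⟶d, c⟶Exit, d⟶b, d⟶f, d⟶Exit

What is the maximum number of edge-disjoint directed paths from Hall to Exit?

3

Assign every edge capacity 1; by Menger, the answer equals the max flow.
Path Hall→Exit (+1); total 1.
Path Hall→b→Exit (+1); total 2.
Path Hall→c→Exit (+1); total 3.
No residual Hall→Exit path; max flow = 3.
Certifying cut of size 3: {Hall→Exit, Hall→b, Hall→c}.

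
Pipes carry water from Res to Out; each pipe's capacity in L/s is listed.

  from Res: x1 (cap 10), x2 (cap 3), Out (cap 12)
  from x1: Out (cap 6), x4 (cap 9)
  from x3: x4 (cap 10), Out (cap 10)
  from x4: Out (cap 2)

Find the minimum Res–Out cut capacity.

Augment Res→Out: bottleneck 12, flow now 12.
Augment Res→x1→Out: bottleneck 6, flow now 18.
Augment Res→x1→x4→Out: bottleneck 2, flow now 20.
No augmenting path remains; maximum flow = 20.
By max-flow min-cut, the minimum cut capacity equals the max flow.
In the residual graph, reachable from Res: {Res, x1, x2, x4}.
Min-cut edges: Res→Out (12), x1→Out (6), x4→Out (2); capacity 12 + 6 + 2 = 20.

20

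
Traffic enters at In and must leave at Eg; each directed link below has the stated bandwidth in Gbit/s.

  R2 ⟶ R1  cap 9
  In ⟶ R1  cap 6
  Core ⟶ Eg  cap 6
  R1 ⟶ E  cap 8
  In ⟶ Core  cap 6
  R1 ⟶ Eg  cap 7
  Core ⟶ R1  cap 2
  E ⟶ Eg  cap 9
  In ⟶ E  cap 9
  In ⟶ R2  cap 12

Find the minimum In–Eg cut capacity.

Augment In→Core→Eg: bottleneck 6, flow now 6.
Augment In→R1→Eg: bottleneck 6, flow now 12.
Augment In→E→Eg: bottleneck 9, flow now 21.
Augment In→R2→R1→Eg: bottleneck 1, flow now 22.
No augmenting path remains; maximum flow = 22.
By max-flow min-cut, the minimum cut capacity equals the max flow.
In the residual graph, reachable from In: {In, R2, R1, E}.
Min-cut edges: In→Core (6), R1→Eg (7), E→Eg (9); capacity 6 + 7 + 9 = 22.

22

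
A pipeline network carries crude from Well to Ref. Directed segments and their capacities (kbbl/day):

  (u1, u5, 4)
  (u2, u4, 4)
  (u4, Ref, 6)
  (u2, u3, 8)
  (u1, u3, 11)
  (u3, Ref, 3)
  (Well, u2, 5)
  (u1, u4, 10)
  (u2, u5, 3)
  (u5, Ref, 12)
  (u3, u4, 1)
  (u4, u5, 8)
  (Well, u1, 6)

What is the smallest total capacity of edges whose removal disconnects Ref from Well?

Augment Well→u1→u3→Ref: bottleneck 3, flow now 3.
Augment Well→u1→u4→Ref: bottleneck 3, flow now 6.
Augment Well→u2→u4→Ref: bottleneck 3, flow now 9.
Augment Well→u2→u5→Ref: bottleneck 2, flow now 11.
No augmenting path remains; maximum flow = 11.
By max-flow min-cut, the minimum cut capacity equals the max flow.
In the residual graph, reachable from Well: {Well}.
Min-cut edges: Well→u1 (6), Well→u2 (5); capacity 6 + 5 = 11.

11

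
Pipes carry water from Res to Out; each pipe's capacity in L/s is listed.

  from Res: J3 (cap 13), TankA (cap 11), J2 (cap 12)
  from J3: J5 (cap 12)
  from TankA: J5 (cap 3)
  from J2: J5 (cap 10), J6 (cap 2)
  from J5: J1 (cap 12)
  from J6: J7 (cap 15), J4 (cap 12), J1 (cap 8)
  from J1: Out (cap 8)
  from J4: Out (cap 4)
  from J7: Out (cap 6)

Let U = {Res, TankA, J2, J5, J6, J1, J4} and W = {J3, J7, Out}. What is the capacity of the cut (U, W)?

40

Edges leaving {Res, TankA, J2, J5, J6, J1, J4}: Res→J3 (13), J6→J7 (15), J1→Out (8), J4→Out (4).
Cut capacity = 13 + 15 + 8 + 4 = 40.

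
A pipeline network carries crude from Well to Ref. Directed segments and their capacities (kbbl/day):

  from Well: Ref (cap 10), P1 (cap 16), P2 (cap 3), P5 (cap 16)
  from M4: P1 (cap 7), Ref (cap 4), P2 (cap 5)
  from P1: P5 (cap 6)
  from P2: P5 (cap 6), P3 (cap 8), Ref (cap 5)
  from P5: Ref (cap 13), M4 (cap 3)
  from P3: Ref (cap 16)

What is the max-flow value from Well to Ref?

Augment Well→Ref: bottleneck 10, flow now 10.
Augment Well→P2→Ref: bottleneck 3, flow now 13.
Augment Well→P5→Ref: bottleneck 13, flow now 26.
Augment Well→P5→M4→Ref: bottleneck 3, flow now 29.
No augmenting path remains; maximum flow = 29.
In the residual graph, reachable from Well: {Well, P1, P5}.
Min-cut edges: Well→P2 (3), Well→Ref (10), P5→M4 (3), P5→Ref (13); capacity 3 + 10 + 3 + 13 = 29.
This cut is saturated, so no flow can exceed 29.

29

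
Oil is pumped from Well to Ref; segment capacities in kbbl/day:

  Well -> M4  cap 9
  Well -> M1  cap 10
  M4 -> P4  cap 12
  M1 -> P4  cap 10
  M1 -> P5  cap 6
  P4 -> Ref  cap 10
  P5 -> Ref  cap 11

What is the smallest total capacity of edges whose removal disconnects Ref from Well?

16

Augment Well→M4→P4→Ref: bottleneck 9, flow now 9.
Augment Well→M1→P4→Ref: bottleneck 1, flow now 10.
Augment Well→M1→P5→Ref: bottleneck 6, flow now 16.
No augmenting path remains; maximum flow = 16.
By max-flow min-cut, the minimum cut capacity equals the max flow.
In the residual graph, reachable from Well: {Well, M4, M1, P4}.
Min-cut edges: M1→P5 (6), P4→Ref (10); capacity 6 + 10 = 16.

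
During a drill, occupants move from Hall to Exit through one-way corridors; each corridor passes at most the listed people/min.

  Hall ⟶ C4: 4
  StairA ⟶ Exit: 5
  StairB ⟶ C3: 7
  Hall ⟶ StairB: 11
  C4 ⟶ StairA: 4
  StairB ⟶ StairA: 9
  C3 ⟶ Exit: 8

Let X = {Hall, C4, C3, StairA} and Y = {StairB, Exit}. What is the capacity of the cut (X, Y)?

Edges leaving {Hall, C4, C3, StairA}: Hall→StairB (11), C3→Exit (8), StairA→Exit (5).
Cut capacity = 11 + 8 + 5 = 24.

24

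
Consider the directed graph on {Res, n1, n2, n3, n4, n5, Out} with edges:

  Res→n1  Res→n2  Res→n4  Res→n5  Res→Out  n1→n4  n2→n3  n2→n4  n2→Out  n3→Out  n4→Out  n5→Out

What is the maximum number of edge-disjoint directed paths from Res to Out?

Assign every edge capacity 1; by Menger, the answer equals the max flow.
Path Res→Out (+1); total 1.
Path Res→n2→Out (+1); total 2.
Path Res→n4→Out (+1); total 3.
Path Res→n5→Out (+1); total 4.
No residual Res→Out path; max flow = 4.
Certifying cut of size 4: {Res→Out, Res→n2, Res→n5, n4→Out}.

4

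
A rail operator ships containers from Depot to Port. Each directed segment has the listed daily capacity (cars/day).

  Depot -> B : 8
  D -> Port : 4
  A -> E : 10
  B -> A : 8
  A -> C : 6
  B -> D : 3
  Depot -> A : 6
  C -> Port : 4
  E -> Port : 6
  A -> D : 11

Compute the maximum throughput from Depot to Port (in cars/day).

Augment Depot→A→C→Port: bottleneck 4, flow now 4.
Augment Depot→A→D→Port: bottleneck 2, flow now 6.
Augment Depot→B→D→Port: bottleneck 2, flow now 8.
Augment Depot→B→A→E→Port: bottleneck 6, flow now 14.
No augmenting path remains; maximum flow = 14.
In the residual graph, reachable from Depot: {Depot}.
Min-cut edges: Depot→A (6), Depot→B (8); capacity 6 + 8 = 14.
This cut is saturated, so no flow can exceed 14.

14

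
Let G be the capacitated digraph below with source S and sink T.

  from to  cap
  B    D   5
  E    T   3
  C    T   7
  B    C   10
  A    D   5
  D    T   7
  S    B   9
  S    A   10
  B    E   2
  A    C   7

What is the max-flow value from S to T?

Augment S→A→C→T: bottleneck 7, flow now 7.
Augment S→A→D→T: bottleneck 3, flow now 10.
Augment S→B→D→T: bottleneck 4, flow now 14.
Augment S→B→E→T: bottleneck 2, flow now 16.
No augmenting path remains; maximum flow = 16.
In the residual graph, reachable from S: {S, A, B, C, D}.
Min-cut edges: B→E (2), C→T (7), D→T (7); capacity 2 + 7 + 7 = 16.
This cut is saturated, so no flow can exceed 16.

16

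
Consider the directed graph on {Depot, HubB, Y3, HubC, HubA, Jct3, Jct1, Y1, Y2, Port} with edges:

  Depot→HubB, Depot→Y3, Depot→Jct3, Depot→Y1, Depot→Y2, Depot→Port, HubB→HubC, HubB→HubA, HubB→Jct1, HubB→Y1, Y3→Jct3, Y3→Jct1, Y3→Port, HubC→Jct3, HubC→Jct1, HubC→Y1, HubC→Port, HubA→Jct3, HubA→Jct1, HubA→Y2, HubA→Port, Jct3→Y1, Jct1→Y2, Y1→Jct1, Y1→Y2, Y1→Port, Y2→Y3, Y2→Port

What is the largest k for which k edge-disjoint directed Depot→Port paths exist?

5

Assign every edge capacity 1; by Menger, the answer equals the max flow.
Path Depot→Port (+1); total 1.
Path Depot→Y3→Port (+1); total 2.
Path Depot→Y1→Port (+1); total 3.
Path Depot→Y2→Port (+1); total 4.
Path Depot→HubB→HubC→Port (+1); total 5.
No residual Depot→Port path; max flow = 5.
Certifying cut of size 5: {Depot→HubB, Depot→Port, Y1→Port, Y2→Port, Y3→Port}.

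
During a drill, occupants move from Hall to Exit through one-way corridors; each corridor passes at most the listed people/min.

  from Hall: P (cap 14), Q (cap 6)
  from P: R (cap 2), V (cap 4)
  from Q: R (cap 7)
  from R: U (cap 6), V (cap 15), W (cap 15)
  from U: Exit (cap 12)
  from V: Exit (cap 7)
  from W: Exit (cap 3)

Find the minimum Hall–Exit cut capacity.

12

Augment Hall→P→V→Exit: bottleneck 4, flow now 4.
Augment Hall→P→R→U→Exit: bottleneck 2, flow now 6.
Augment Hall→Q→R→U→Exit: bottleneck 4, flow now 10.
Augment Hall→Q→R→V→Exit: bottleneck 2, flow now 12.
No augmenting path remains; maximum flow = 12.
By max-flow min-cut, the minimum cut capacity equals the max flow.
In the residual graph, reachable from Hall: {Hall, P}.
Min-cut edges: Hall→Q (6), P→R (2), P→V (4); capacity 6 + 2 + 4 = 12.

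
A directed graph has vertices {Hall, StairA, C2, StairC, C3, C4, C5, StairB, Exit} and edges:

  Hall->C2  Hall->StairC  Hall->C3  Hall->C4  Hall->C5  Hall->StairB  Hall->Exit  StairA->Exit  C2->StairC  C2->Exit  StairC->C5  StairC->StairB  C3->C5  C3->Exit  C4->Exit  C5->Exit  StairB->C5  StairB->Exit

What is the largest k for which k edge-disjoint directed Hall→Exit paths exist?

Assign every edge capacity 1; by Menger, the answer equals the max flow.
Path Hall→Exit (+1); total 1.
Path Hall→C2→Exit (+1); total 2.
Path Hall→C3→Exit (+1); total 3.
Path Hall→C4→Exit (+1); total 4.
Path Hall→C5→Exit (+1); total 5.
Path Hall→StairB→Exit (+1); total 6.
No residual Hall→Exit path; max flow = 6.
Certifying cut of size 6: {C5→Exit, Hall→C2, Hall→C3, Hall→C4, Hall→Exit, StairB→Exit}.

6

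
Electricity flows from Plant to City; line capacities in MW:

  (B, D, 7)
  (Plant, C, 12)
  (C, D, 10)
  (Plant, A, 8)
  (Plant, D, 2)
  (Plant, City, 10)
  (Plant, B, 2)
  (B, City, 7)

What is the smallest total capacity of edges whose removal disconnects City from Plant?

Augment Plant→City: bottleneck 10, flow now 10.
Augment Plant→B→City: bottleneck 2, flow now 12.
No augmenting path remains; maximum flow = 12.
By max-flow min-cut, the minimum cut capacity equals the max flow.
In the residual graph, reachable from Plant: {Plant, A, C, D}.
Min-cut edges: Plant→B (2), Plant→City (10); capacity 2 + 10 = 12.

12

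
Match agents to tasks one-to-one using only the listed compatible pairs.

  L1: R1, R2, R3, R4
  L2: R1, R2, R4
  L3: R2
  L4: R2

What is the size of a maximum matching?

3

Unit-capacity flow: source→left, listed edges, right→sink; max matching = max flow.
Augmenting path L1→R1 (+1); matched 1.
Augmenting path L2→R2 (+1); matched 2.
Augmenting path L3→R2→L2→R4 (+1); matched 3.
No augmenting path remains; maximum matching = 3.
König certificate: {L1, L2, R2} is a vertex cover of size 3 (every listed pair touches it), so no matching can be larger.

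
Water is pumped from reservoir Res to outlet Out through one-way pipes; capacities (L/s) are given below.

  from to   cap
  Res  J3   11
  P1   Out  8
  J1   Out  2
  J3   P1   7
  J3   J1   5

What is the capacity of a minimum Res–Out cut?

Augment Res→J3→P1→Out: bottleneck 7, flow now 7.
Augment Res→J3→J1→Out: bottleneck 2, flow now 9.
No augmenting path remains; maximum flow = 9.
By max-flow min-cut, the minimum cut capacity equals the max flow.
In the residual graph, reachable from Res: {Res, J3, J1}.
Min-cut edges: J3→P1 (7), J1→Out (2); capacity 7 + 2 = 9.

9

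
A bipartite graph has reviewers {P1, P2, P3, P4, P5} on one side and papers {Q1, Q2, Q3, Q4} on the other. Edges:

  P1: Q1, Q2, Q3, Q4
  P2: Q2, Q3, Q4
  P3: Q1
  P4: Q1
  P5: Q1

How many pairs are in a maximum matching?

3

Unit-capacity flow: source→left, listed edges, right→sink; max matching = max flow.
Augmenting path P1→Q1 (+1); matched 1.
Augmenting path P2→Q2 (+1); matched 2.
Augmenting path P3→Q1→P1→Q3 (+1); matched 3.
No augmenting path remains; maximum matching = 3.
König certificate: {P1, P2, Q1} is a vertex cover of size 3 (every listed pair touches it), so no matching can be larger.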